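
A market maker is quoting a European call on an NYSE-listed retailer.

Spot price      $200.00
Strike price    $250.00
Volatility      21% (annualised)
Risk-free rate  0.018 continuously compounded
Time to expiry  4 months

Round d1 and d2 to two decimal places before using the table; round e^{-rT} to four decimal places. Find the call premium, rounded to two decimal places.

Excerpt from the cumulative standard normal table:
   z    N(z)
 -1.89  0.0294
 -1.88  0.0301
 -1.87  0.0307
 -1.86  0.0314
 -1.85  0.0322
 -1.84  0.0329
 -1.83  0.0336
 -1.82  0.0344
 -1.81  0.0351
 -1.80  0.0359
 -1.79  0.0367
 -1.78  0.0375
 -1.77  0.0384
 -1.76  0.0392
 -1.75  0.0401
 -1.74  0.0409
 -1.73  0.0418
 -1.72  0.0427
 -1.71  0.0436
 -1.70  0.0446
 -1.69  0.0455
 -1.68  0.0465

σ√T = 0.21·√0.3333 = 0.1212
d₁ = [ln(200/250) + (0.018 + 0.21²/2)·0.3333] / 0.1212 = [-0.2231 + 0.0133] / 0.1212 = -1.7303 ≈ -1.73
d₂ = d₁ − σ√T = -1.7303 − 0.1212 = -1.8516 ≈ -1.85
exp(−rT) = exp(−0.018·0.3333) = 0.9940
N(d₁) = N(-1.73) = 0.0418;  N(d₂) = N(-1.85) = 0.0322
C = 200·0.0418 − 250·0.9940·0.0322 = 8.3600 − 8.0017 = 0.3583

$0.36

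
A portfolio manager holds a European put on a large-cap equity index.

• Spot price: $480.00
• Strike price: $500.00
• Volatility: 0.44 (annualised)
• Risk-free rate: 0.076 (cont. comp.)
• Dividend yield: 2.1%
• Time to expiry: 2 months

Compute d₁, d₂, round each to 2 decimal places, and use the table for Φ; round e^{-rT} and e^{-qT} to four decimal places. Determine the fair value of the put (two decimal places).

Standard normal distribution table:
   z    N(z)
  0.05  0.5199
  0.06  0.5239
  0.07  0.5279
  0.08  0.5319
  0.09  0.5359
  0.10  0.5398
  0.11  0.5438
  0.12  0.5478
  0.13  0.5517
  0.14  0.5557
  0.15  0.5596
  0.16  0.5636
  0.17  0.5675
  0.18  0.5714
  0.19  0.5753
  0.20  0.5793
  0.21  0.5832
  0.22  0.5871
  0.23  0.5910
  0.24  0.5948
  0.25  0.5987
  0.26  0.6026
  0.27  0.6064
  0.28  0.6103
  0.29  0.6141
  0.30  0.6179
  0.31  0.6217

σ√T = 0.44 × 0.4082 = 0.1796
d₁ = [ln(480/500) + (0.076 − 0.021 + ½·0.44²)·0.1667] / (σ√T) = (-0.0408 + 0.0253) / 0.1796 = -0.0864 ≈ -0.09
d₂ = -0.0864 − 0.1796 = -0.2660 ≈ -0.27
exp(−qT) = exp(−0.021·0.1667) = 0.9965;  exp(−rT) = exp(−0.076·0.1667) = 0.9874
N(−d₂) = N(0.27) = 0.6064;  N(−d₁) = N(0.09) = 0.5359
P = 500·0.9874·0.6064 − 480·0.9965·0.5359 = 299.3797 − 256.3317 = 43.0480

$43.05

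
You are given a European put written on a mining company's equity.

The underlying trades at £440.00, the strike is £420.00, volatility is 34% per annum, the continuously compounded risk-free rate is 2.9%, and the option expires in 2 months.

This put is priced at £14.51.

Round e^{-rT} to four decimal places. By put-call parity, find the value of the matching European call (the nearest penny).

£36.53

exp(−rT) = exp(−0.029·0.1667) = 0.9952
Put-call parity: C − P = S − K·e^(−rT) = 440 − 420·0.9952 = 440 − 417.9840 = 22.0160
C = P + (C − P) = 14.51 + (22.0160) = 36.5260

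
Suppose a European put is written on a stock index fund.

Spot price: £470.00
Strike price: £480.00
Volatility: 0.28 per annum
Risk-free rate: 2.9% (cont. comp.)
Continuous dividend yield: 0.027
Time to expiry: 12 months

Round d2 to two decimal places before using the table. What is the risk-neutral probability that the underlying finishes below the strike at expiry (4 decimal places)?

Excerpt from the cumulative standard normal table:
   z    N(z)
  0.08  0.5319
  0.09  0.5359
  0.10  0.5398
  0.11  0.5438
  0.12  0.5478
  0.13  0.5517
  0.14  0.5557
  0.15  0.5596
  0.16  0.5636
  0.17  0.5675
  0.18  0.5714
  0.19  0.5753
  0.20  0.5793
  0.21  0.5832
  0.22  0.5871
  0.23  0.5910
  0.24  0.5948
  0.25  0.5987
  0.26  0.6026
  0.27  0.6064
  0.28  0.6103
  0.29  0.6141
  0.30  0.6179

0.5832

σ√T = 0.28·√1 = 0.2800
ln(S/K) + (r − q + σ²/2)T = ln(470/480) + (0.029 − 0.027 + 0.28²/2)·1 = -0.0211 + 0.0412 = 0.0201
d₁ = 0.0201 / 0.2800 = 0.0720 ≈ 0.07
d₂ = d₁ − σ√T = 0.0720 − 0.2800 = -0.2080 ≈ -0.21
Risk-neutral Pr[S_T < K] = N(−d₂) = N(0.21) = 0.5832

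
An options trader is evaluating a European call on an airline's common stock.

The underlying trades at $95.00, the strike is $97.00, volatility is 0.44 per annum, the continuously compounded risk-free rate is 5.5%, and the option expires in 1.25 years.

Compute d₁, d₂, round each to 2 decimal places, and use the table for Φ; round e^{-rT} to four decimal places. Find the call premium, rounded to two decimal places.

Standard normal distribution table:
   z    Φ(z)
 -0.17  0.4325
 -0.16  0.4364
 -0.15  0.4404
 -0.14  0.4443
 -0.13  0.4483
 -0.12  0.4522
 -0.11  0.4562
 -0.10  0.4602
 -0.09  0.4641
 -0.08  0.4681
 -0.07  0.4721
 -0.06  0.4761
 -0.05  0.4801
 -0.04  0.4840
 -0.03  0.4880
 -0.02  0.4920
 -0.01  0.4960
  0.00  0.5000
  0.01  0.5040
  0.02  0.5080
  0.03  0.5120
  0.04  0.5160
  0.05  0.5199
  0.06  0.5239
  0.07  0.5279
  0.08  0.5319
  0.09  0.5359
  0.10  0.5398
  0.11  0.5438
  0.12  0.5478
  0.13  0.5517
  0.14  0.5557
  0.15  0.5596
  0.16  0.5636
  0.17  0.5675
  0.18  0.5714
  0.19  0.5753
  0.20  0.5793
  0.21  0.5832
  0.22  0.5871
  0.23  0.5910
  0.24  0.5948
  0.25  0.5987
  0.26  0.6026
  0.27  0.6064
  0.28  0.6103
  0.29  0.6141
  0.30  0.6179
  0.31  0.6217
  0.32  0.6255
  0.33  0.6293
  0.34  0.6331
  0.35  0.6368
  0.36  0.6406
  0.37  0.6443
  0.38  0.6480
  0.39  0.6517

T = 1.25;  σ√T = 0.4919
d₁ = [ln(95/97) + (0.055 + ½·0.44²)·1.25] / (σ√T) = (-0.0208 + 0.1897) / 0.4919 = 0.3434 ≈ 0.34
d₂ = 0.3434 − 0.4919 = -0.1486 ≈ -0.15
exp(−rT) = exp(−0.055·1.25) = 0.9336
N(d₁) = N(0.34) = 0.6331;  N(d₂) = N(-0.15) = 0.4404
C = 95·0.6331 − 97·0.9336·0.4404 = 60.1445 − 39.8823 = 20.2622

$20.26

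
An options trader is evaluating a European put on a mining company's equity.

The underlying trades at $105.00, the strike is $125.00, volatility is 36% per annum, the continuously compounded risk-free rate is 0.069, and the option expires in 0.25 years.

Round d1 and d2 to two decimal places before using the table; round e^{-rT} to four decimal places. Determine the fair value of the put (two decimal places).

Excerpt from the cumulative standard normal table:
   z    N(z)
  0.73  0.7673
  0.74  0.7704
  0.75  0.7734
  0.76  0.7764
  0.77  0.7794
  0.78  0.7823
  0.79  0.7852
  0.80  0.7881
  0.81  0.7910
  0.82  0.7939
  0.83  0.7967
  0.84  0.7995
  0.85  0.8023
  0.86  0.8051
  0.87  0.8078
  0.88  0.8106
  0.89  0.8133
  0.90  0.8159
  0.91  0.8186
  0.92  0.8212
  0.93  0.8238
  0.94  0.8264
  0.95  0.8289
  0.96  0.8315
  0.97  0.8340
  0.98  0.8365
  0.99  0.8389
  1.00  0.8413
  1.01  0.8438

$20.02

T = 0.25;  σ√T = 0.1800
d₁ = [ln(105/125) + (0.069 + 0.36²/2)·0.25] / 0.1800 = [-0.1744 + 0.0335] / 0.1800 = -0.7828 ≈ -0.78
d₂ = d₁ − σ√T = -0.7828 − 0.1800 = -0.9628 ≈ -0.96
exp(−rT) = exp(−0.069·0.25) = 0.9829
N(−d₂) = N(0.96) = 0.8315;  N(−d₁) = N(0.78) = 0.7823
P = 125·0.9829·0.8315 − 105·0.7823 = 102.1602 − 82.1415 = 20.0187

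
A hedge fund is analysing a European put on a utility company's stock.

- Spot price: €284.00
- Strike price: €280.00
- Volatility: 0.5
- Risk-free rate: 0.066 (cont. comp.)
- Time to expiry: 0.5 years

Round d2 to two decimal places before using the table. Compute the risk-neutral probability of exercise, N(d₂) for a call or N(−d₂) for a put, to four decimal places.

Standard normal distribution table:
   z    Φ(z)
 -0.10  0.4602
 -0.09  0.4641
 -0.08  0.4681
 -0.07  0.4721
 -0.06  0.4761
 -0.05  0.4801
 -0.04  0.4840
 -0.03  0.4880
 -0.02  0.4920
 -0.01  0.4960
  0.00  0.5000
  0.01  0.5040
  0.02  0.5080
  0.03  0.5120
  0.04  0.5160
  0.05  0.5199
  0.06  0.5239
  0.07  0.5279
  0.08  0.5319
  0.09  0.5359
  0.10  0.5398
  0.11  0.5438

0.5160

σ√T = 0.5 × 0.7071 = 0.3536
ln(S/K) + (r + σ²/2)T = ln(284/280) + (0.066 + 0.5²/2)·0.5 = 0.0142 + 0.0955 = 0.1097
d₁ = 0.1097 / 0.3536 = 0.3102 ≈ 0.31
d₂ = d₁ − σ√T = 0.3102 − 0.3536 = -0.0433 ≈ -0.04
Risk-neutral Pr[S_T < K] = N(−d₂) = N(0.04) = 0.5160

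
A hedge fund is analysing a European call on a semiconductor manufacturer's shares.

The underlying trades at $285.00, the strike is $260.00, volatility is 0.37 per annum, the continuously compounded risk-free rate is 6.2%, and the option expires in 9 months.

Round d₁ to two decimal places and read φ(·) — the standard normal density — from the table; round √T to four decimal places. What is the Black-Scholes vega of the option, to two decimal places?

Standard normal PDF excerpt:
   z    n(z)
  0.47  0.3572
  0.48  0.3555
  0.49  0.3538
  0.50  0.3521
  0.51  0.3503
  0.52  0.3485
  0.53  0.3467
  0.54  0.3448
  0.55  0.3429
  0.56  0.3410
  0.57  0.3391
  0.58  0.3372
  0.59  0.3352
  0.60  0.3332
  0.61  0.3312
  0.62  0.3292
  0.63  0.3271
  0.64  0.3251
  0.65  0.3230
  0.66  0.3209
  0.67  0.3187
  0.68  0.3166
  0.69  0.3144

82.73

σ√T = 0.37·√0.75 = 0.3204
d₁ = [ln(285/260) + (0.062 + 0.37²/2)·0.75] / 0.3204 = [0.0918 + 0.0978] / 0.3204 = 0.5918 → 0.59
√T = √0.75 = 0.8660
φ(d₁) = φ(0.59) = 0.3352
vega = S·φ(d₁)·√T = 285·0.3352·0.8660 = 82.7307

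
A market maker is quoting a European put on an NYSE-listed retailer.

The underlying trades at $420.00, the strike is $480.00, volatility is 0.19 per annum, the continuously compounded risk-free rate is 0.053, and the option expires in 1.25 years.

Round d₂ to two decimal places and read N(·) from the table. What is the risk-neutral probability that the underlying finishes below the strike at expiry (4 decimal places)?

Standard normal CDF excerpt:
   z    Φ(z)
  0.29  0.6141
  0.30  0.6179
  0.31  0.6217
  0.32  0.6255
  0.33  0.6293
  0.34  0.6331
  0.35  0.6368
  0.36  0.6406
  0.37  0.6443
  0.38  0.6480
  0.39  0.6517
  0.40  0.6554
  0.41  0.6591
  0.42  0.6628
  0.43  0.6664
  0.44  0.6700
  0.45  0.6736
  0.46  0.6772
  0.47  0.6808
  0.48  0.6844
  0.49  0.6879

T = 1.25;  σ√T = 0.2124
d₁ = [ln(420/480) + (0.053 + ½·0.19²)·1.25] / (σ√T) = (-0.1335 + 0.0888) / 0.2124 = -0.2105 → -0.21
d₂ = -0.2105 − 0.2124 = -0.4229 → -0.42
Pr(exercise) under Q = N(−d₂) = N(0.42) = 0.6628

0.6628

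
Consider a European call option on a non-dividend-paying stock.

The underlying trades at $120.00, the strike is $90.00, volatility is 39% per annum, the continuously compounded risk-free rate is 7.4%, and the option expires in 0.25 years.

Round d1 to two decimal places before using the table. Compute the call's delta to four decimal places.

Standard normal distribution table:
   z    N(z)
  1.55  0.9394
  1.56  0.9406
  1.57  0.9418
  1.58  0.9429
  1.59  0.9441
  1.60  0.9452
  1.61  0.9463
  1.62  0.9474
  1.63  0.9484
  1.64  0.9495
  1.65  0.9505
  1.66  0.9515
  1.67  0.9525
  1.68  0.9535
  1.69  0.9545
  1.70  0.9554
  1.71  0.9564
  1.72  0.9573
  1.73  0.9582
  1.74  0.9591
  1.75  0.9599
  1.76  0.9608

T = 0.25;  σ√T = 0.1950
d₁ = [ln(120/90) + (0.074 + ½·0.39²)·0.25] / (σ√T) = (0.2877 + 0.0375) / 0.1950 = 1.6677 ⇒ 1.67
N(d₁) = N(1.67) = 0.9525
Δ_call = N(d₁) = 0.9525

0.9525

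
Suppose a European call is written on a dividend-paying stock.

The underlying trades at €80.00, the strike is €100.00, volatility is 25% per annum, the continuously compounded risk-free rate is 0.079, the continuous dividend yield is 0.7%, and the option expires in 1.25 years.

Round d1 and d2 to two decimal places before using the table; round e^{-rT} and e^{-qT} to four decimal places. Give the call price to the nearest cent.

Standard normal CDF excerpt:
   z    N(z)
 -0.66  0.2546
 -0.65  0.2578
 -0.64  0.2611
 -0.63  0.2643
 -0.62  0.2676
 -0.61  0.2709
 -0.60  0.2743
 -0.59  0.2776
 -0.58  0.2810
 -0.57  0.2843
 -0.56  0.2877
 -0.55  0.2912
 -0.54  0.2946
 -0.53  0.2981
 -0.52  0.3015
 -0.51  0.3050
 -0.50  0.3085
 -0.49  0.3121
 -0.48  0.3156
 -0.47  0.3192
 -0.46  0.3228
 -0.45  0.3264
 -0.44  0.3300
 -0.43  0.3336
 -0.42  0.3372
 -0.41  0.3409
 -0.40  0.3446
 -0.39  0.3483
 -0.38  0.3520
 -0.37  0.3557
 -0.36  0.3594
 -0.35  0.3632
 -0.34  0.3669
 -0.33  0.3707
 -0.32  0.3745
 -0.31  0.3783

€4.85

T = 1.25;  σ√T = 0.2795
d₁ = [ln(80/100) + (0.079 − 0.007 + ½·0.25²)·1.25] / (σ√T) = (-0.2231 + 0.1291) / 0.2795 = -0.3366 ≈ -0.34
d₂ = -0.3366 − 0.2795 = -0.6161 ≈ -0.62
exp(−qT) = exp(−0.007·1.25) = 0.9913;  exp(−rT) = exp(−0.079·1.25) = 0.9060
N(d₁) = N(-0.34) = 0.3669;  N(d₂) = N(-0.62) = 0.2676
C = 80·0.9913·0.3669 − 100·0.9060·0.2676 = 29.0966 − 24.2446 = 4.8521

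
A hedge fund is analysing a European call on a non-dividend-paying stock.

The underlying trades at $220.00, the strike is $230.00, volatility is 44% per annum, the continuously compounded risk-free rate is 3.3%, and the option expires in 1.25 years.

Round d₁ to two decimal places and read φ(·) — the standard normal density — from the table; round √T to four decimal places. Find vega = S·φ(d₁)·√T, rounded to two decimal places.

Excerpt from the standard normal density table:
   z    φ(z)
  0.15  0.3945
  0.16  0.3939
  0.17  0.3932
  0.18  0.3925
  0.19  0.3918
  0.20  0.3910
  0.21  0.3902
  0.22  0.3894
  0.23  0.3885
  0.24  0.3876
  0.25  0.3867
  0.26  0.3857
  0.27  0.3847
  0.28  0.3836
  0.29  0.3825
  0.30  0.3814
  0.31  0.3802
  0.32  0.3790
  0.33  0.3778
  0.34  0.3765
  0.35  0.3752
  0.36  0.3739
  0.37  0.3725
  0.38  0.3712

T = 1.25;  σ√T = 0.4919
ln(S/K) + (r + σ²/2)T = ln(220/230) + (0.033 + 0.44²/2)·1.25 = -0.0445 + 0.1623 = 0.1178
d₁ = 0.1178 / 0.4919 = 0.2395 ≈ 0.24
√T = √1.25 = 1.1180
φ(d₁) = φ(0.24) = 0.3876
vega = S·φ(d₁)·√T = 220·0.3876·1.1180 = 95.3341

95.33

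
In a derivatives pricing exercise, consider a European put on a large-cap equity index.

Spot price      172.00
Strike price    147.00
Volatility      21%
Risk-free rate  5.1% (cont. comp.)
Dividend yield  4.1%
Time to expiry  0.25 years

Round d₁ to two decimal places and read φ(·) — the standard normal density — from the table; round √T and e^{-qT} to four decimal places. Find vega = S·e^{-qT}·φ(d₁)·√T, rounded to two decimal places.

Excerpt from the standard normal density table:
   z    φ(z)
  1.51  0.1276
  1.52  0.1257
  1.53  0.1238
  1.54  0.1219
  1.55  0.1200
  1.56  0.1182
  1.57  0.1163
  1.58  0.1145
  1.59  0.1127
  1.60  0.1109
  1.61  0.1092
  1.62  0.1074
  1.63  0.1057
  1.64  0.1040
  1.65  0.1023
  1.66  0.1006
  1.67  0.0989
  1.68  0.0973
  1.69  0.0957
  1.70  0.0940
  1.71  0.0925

9.90

σ√T = 0.21 × 0.5000 = 0.1050
ln(S/K) + (r − q + σ²/2)T = ln(172/147) + (0.051 − 0.041 + 0.21²/2)·0.25 = 0.1571 + 0.0080 = 0.1651
d₁ = 0.1651 / 0.1050 = 1.5721 → 1.57
√T = √0.25 = 0.5000
φ(d₁) = φ(1.57) = 0.1163
e^(−qT) = e^(−0.041·0.25) = 0.9898
vega = S·e^(−qT)·φ(d₁)·√T = 172·0.9898·0.1163·0.5000 = 9.8998
(Vega is the same for a European call and put with the same parameters.)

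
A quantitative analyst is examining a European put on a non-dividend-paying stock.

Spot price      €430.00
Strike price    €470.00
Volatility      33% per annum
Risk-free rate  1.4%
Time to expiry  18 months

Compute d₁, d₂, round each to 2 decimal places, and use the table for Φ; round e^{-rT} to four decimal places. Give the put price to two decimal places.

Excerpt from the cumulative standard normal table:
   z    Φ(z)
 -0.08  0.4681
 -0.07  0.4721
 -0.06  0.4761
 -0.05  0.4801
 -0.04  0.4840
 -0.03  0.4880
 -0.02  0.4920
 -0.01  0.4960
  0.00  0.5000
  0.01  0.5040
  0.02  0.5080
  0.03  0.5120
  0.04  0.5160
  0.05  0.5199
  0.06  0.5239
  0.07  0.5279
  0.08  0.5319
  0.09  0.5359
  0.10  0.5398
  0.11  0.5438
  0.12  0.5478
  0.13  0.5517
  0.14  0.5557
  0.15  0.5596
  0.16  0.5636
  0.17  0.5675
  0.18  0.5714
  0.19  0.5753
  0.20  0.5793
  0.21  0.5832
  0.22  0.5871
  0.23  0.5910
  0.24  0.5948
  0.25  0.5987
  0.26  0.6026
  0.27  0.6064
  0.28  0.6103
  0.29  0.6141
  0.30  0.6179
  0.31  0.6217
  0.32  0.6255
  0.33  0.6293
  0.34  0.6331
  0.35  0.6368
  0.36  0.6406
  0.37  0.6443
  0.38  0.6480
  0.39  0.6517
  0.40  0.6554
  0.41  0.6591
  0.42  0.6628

σ√T = 0.33·√1.5 = 0.4042
d₁ = [ln(430/470) + (0.014 + 0.33²/2)·1.5] / 0.4042 = [-0.0889 + 0.1027] / 0.4042 = 0.0340 → 0.03
d₂ = d₁ − σ√T = 0.0340 − 0.4042 = -0.3702 → -0.37
exp(−rT) = exp(−0.014·1.5) = 0.9792
N(−d₂) = N(0.37) = 0.6443;  N(−d₁) = N(-0.03) = 0.4880
P = 470·0.9792·0.6443 − 430·0.4880 = 296.5223 − 209.8400 = 86.6823

€86.68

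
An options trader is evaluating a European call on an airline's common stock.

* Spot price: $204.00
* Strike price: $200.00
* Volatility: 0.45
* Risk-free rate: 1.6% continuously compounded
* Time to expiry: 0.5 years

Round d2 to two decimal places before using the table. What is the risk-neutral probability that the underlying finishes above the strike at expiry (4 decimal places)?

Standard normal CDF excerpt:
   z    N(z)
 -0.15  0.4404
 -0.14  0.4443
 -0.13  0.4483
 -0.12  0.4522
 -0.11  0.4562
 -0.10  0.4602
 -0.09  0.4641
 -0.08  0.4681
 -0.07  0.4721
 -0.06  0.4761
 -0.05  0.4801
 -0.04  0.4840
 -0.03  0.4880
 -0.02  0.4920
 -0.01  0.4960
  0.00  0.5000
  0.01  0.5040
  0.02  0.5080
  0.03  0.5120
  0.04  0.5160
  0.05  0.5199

0.4721

σ√T = 0.45·√0.5 = 0.3182
ln(S/K) + (r + σ²/2)T = ln(204/200) + (0.016 + 0.45²/2)·0.5 = 0.0198 + 0.0586 = 0.0784
d₁ = 0.0784 / 0.3182 = 0.2465 which rounds to 0.25
d₂ = d₁ − σ√T = 0.2465 − 0.3182 = -0.0717 which rounds to -0.07
Pr(exercise) under Q = N(d₂) = 0.4721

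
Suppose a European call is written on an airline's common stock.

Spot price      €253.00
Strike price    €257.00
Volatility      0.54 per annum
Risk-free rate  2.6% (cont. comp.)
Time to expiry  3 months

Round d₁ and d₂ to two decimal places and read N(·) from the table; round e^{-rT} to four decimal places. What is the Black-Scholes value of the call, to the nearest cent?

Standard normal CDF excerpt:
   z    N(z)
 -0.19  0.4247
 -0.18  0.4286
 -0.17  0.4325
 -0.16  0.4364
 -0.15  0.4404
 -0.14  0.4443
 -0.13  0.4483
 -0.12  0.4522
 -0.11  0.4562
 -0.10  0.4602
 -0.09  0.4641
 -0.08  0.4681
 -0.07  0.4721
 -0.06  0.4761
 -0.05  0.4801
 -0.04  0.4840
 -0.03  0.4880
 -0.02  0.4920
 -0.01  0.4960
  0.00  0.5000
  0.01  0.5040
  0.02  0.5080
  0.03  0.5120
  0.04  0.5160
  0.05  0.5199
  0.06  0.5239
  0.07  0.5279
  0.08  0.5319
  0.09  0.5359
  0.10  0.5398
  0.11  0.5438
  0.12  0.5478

€26.14

σ√T = 0.54 × 0.5000 = 0.2700
ln(S/K) + (r + σ²/2)T = ln(253/257) + (0.026 + 0.54²/2)·0.25 = -0.0157 + 0.0430 = 0.0273
d₁ = 0.0273 / 0.2700 = 0.1010 → 0.10
d₂ = d₁ − σ√T = 0.1010 − 0.2700 = -0.1690 → -0.17
exp(−rT) = exp(−0.026·0.25) = 0.9935
N(d₁) = N(0.10) = 0.5398;  N(d₂) = N(-0.17) = 0.4325
C = 253·0.5398 − 257·0.9935·0.4325 = 136.5694 − 110.4300 = 26.1394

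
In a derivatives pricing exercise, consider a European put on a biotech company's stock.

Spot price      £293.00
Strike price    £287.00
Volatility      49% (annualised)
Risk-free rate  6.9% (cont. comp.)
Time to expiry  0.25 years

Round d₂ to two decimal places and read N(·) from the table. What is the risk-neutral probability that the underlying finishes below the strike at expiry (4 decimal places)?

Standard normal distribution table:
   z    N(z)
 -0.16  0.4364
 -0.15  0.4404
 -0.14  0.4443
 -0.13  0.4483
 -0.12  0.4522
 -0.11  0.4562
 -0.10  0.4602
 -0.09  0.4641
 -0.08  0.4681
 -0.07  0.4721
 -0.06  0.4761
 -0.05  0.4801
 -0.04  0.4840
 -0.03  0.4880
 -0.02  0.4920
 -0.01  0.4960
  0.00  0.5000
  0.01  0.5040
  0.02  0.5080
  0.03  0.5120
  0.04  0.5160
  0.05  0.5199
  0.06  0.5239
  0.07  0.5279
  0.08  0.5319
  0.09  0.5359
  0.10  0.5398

0.4880

σ√T = 0.49 × 0.5000 = 0.2450
ln(S/K) + (r + σ²/2)T = ln(293/287) + (0.069 + 0.49²/2)·0.25 = 0.0207 + 0.0473 = 0.0680
d₁ = 0.0680 / 0.2450 = 0.2774 which rounds to 0.28
d₂ = d₁ − σ√T = 0.2774 − 0.2450 = 0.0324 which rounds to 0.03
Pr(exercise) under Q = N(−d₂) = N(-0.03) = 0.4880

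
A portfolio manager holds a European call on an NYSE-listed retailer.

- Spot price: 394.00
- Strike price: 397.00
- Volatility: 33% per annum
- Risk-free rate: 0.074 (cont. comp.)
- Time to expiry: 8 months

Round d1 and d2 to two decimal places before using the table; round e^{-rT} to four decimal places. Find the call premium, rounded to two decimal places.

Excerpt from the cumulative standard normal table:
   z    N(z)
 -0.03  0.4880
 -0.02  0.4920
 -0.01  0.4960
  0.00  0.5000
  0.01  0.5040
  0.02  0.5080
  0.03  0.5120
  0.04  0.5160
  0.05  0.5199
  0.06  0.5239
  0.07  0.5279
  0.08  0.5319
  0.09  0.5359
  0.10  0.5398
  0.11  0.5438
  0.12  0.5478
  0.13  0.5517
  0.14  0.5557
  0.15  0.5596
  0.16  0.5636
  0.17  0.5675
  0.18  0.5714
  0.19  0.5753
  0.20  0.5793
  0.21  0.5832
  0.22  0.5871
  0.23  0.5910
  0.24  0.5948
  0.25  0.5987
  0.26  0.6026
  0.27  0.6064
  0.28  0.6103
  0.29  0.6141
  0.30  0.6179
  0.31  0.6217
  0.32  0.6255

T = 0.6667;  σ√T = 0.2694
d₁ = [ln(394/397) + (0.074 + ½·0.33²)·0.6667] / (σ√T) = (-0.0076 + 0.0856) / 0.2694 = 0.2897 → 0.29
d₂ = 0.2897 − 0.2694 = 0.0202 → 0.02
exp(−rT) = exp(−0.074·0.6667) = 0.9519
N(d₁) = N(0.29) = 0.6141;  N(d₂) = N(0.02) = 0.5080
C = 394·0.6141 − 397·0.9519·0.5080 = 241.9554 − 191.9754 = 49.9800

49.98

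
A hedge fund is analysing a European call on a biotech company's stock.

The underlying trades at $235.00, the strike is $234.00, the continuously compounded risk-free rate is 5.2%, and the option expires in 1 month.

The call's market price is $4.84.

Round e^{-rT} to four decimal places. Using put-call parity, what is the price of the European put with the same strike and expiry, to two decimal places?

exp(−rT) = exp(−0.052·0.08333) = 0.9957
Put-call parity: C − P = S − K·e^(−rT) = 235 − 234·0.9957 = 235 − 232.9938 = 2.0062
P = C − (C − P) = 4.84 − (2.0062) = 2.8338

$2.83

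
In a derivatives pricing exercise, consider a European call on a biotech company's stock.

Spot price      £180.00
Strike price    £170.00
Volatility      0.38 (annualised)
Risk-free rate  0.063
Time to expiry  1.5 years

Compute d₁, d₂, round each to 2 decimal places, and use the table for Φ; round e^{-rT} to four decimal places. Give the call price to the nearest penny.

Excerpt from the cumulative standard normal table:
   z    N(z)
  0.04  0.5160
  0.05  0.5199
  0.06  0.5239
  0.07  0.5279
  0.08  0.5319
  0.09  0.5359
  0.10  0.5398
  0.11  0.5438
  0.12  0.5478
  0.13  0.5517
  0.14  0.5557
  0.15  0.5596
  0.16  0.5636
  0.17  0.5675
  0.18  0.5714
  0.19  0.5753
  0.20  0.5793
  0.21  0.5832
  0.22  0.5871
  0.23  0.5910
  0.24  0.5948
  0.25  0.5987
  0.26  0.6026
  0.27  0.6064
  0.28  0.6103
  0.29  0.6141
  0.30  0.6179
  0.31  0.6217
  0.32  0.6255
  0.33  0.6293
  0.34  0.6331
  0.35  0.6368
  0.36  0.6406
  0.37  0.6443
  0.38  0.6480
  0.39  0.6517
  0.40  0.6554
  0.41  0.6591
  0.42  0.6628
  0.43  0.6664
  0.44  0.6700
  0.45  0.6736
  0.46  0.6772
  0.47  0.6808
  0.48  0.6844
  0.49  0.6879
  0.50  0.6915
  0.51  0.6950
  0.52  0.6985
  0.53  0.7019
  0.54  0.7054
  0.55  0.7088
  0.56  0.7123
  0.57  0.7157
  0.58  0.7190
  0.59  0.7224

£45.33

σ√T = 0.38 × 1.2247 = 0.4654
d₁ = [ln(180/170) + (0.063 + 0.38²/2)·1.5] / 0.4654 = [0.0572 + 0.2028] / 0.4654 = 0.5586 → 0.56
d₂ = d₁ − σ√T = 0.5586 − 0.4654 = 0.0932 → 0.09
e^(−rT) = e^(−0.063·1.5) = 0.9098
N(d₁) = N(0.56) = 0.7123;  N(d₂) = N(0.09) = 0.5359
C = 180·0.7123 − 170·0.9098·0.5359 = 128.2140 − 82.8855 = 45.3285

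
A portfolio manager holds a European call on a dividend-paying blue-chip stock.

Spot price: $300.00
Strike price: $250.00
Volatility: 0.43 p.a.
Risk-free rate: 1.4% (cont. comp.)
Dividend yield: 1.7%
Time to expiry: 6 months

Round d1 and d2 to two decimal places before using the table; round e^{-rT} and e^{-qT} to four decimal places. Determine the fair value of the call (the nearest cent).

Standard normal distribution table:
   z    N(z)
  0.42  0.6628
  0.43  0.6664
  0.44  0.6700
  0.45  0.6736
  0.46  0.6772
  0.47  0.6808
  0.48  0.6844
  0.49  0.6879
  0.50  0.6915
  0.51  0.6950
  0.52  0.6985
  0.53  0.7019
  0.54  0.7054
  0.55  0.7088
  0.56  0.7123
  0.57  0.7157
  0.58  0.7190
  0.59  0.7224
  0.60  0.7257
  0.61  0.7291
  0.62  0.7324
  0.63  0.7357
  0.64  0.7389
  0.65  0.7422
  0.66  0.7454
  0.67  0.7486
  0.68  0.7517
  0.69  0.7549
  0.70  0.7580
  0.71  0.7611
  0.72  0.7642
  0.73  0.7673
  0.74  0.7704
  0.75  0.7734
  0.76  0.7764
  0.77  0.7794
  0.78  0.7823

T = 0.5;  σ√T = 0.3041
d₁ = [ln(300/250) + (0.014 − 0.017 + 0.43²/2)·0.5] / 0.3041 = [0.1823 + 0.0447] / 0.3041 = 0.7467 ≈ 0.75
d₂ = d₁ − σ√T = 0.7467 − 0.3041 = 0.4427 ≈ 0.44
e^(−qT) = e^(−0.017·0.5) = 0.9915;  e^(−rT) = e^(−0.014·0.5) = 0.9930
N(d₁) = N(0.75) = 0.7734;  N(d₂) = N(0.44) = 0.6700
C = 300·0.9915·0.7734 − 250·0.9930·0.6700 = 230.0478 − 166.3275 = 63.7203

$63.72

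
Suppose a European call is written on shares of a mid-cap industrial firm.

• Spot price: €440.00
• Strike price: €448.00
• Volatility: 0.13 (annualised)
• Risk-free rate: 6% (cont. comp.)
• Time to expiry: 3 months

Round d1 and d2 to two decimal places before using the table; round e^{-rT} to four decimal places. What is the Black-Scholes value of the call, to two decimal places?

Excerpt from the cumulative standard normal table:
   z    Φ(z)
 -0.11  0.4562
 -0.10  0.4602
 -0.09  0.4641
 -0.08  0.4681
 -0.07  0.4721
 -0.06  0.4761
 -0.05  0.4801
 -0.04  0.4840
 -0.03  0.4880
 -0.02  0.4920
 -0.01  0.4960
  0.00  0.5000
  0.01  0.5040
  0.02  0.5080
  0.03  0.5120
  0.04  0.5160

€11.66

σ√T = 0.13 × 0.5000 = 0.0650
d₁ = [ln(440/448) + (0.06 + 0.13²/2)·0.25] / 0.0650 = [-0.0180 + 0.0171] / 0.0650 = -0.0139 ≈ -0.01
d₂ = d₁ − σ√T = -0.0139 − 0.0650 = -0.0789 ≈ -0.08
e^(−rT) = e^(−0.06·0.25) = 0.9851
N(d₁) = N(-0.01) = 0.4960;  N(d₂) = N(-0.08) = 0.4681
C = 440·0.4960 − 448·0.9851·0.4681 = 218.2400 − 206.5841 = 11.6559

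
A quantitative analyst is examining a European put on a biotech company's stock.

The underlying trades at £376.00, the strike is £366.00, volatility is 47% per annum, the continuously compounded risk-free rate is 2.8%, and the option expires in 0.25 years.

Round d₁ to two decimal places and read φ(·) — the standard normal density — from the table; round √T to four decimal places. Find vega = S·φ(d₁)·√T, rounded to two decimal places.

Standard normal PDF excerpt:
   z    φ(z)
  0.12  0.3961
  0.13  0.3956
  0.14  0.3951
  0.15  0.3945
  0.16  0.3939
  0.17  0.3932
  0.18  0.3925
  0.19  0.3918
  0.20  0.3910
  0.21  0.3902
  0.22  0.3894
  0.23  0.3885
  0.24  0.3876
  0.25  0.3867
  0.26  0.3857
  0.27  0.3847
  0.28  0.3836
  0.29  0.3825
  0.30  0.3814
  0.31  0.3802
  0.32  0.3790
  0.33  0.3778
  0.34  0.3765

72.51

σ√T = 0.47·√0.25 = 0.2350
ln(S/K) + (r + σ²/2)T = ln(376/366) + (0.028 + 0.47²/2)·0.25 = 0.0270 + 0.0346 = 0.0616
d₁ = 0.0616 / 0.2350 = 0.2620 → 0.26
√T = √0.25 = 0.5000
φ(d₁) = φ(0.26) = 0.3857
vega = S·φ(d₁)·√T = 376·0.3857·0.5000 = 72.5116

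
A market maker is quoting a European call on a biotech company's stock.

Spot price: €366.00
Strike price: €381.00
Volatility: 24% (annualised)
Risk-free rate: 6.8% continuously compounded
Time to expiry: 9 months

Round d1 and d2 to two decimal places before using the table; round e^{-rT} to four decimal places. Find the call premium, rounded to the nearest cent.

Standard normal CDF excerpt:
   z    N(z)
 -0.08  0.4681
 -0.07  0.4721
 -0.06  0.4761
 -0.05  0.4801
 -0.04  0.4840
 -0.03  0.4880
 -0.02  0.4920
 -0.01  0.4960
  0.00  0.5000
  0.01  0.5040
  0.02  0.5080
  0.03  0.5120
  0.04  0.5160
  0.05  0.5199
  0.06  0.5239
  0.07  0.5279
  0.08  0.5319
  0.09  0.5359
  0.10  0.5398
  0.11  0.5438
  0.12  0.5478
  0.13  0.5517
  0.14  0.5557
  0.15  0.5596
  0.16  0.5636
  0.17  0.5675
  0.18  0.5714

€32.45

σ√T = 0.24 × 0.8660 = 0.2078
ln(S/K) + (r + σ²/2)T = ln(366/381) + (0.068 + 0.24²/2)·0.75 = -0.0402 + 0.0726 = 0.0324
d₁ = 0.0324 / 0.2078 = 0.1560 ⇒ 0.16
d₂ = d₁ − σ√T = 0.1560 − 0.2078 = -0.0518 ⇒ -0.05
e^(−rT) = e^(−0.068·0.75) = 0.9503
N(d₁) = N(0.16) = 0.5636;  N(d₂) = N(-0.05) = 0.4801
C = 366·0.5636 − 381·0.9503·0.4801 = 206.2776 − 173.8271 = 32.4505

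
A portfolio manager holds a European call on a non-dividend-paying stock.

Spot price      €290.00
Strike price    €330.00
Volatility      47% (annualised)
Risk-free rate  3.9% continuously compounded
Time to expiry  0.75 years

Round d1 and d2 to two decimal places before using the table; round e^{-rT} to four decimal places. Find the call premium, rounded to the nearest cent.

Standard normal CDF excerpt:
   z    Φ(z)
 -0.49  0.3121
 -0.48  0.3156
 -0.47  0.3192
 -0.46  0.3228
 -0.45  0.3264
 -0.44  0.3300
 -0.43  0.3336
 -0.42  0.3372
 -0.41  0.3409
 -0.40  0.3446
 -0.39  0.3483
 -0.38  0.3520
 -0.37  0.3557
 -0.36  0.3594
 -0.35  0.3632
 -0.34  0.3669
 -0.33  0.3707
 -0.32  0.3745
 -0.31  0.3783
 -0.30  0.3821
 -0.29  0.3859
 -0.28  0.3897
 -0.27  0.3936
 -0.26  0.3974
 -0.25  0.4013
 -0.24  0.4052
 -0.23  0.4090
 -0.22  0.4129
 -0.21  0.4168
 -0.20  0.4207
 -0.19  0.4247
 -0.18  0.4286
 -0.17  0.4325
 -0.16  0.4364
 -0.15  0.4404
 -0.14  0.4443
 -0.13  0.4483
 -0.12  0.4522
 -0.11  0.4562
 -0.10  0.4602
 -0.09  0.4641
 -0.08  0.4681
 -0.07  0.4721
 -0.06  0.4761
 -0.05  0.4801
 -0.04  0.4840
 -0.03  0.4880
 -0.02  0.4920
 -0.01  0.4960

€35.75

T = 0.75;  σ√T = 0.4070
d₁ = [ln(290/330) + (0.039 + ½·0.47²)·0.75] / (σ√T) = (-0.1292 + 0.1121) / 0.4070 = -0.0421 ⇒ -0.04
d₂ = -0.0421 − 0.4070 = -0.4491 ⇒ -0.45
e^(−rT) = e^(−0.039·0.75) = 0.9712
N(d₁) = N(-0.04) = 0.4840;  N(d₂) = N(-0.45) = 0.3264
C = 290·0.4840 − 330·0.9712·0.3264 = 140.3600 − 104.6099 = 35.7501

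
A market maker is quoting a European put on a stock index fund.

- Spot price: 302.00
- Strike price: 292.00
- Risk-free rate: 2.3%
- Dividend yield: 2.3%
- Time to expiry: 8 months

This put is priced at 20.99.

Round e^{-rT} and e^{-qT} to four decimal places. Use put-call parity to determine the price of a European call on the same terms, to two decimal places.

e^(−qT) = e^(−0.023·0.6667) = 0.9848;  e^(−rT) = e^(−0.023·0.6667) = 0.9848
Put-call parity: C − P = S·e^(−qT) − K·e^(−rT) = 302·0.9848 − 292·0.9848 = 297.4096 − 287.5616 = 9.8480
C = P + (C − P) = 20.99 + (9.8480) = 30.8380

30.84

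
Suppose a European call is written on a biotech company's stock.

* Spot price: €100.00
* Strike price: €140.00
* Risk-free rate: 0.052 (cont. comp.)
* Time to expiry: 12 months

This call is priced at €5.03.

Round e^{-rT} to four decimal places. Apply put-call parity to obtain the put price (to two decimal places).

€37.93

e^(−rT) = e^(−0.052·1) = 0.9493
Put-call parity: C − P = S − K·e^(−rT) = 100 − 140·0.9493 = 100 − 132.9020 = -32.9020
P = C − (C − P) = 5.03 − (-32.9020) = 37.9320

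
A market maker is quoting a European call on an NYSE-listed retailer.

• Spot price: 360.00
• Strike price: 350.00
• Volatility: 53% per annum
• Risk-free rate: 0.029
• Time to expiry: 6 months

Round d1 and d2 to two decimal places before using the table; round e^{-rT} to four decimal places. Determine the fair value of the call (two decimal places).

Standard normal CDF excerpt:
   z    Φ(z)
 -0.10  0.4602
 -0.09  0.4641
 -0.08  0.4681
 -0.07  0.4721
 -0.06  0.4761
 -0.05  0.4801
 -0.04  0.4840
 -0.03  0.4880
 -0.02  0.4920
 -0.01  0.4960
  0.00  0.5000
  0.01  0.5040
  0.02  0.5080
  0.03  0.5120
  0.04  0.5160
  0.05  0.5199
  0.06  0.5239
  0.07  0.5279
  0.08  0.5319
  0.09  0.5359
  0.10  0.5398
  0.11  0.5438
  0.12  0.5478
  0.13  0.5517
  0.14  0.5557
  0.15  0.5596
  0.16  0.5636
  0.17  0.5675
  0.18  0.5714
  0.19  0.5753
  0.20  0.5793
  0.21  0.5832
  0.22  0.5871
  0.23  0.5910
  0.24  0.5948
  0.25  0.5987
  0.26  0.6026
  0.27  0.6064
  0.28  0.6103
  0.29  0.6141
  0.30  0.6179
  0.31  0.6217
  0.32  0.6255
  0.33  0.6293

σ√T = 0.53·√0.5 = 0.3748
d₁ = [ln(360/350) + (0.029 + 0.53²/2)·0.5] / 0.3748 = [0.0282 + 0.0847] / 0.3748 = 0.3012 ⇒ 0.30
d₂ = d₁ − σ√T = 0.3012 − 0.3748 = -0.0735 ⇒ -0.07
exp(−rT) = exp(−0.029·0.5) = 0.9856
C = 360·N(0.30) − 350·0.9856·N(-0.07) = 360·0.6179 − 350·0.9856·0.4721 = 222.4440 − 162.8556 = 59.5884

59.59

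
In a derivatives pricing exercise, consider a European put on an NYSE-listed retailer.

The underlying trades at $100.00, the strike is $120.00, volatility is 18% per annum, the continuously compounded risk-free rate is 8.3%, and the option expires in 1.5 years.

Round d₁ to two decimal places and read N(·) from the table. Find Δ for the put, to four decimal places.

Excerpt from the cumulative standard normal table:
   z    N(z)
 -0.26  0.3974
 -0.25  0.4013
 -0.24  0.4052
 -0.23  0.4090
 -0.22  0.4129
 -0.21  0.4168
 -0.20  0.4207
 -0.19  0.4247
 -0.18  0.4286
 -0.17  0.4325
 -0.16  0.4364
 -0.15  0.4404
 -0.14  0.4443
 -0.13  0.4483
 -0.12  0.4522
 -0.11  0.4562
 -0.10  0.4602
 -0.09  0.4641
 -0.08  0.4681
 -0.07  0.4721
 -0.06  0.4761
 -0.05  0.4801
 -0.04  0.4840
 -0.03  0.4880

-0.5596

T = 1.5;  σ√T = 0.2205
ln(S/K) + (r + σ²/2)T = ln(100/120) + (0.083 + 0.18²/2)·1.5 = -0.1823 + 0.1488 = -0.0335
d₁ = -0.0335 / 0.2205 = -0.1521 which rounds to -0.15
N(d₁) = N(-0.15) = 0.4404
Δ_put = N(d₁) − 1 = 0.4404 − 1 = -0.5596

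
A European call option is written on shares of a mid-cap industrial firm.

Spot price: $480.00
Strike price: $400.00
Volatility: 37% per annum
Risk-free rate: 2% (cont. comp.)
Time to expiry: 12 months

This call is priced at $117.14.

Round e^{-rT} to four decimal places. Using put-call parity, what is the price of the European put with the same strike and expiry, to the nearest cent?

e^(−rT) = e^(−0.02·1) = 0.9802
Put-call parity: C − P = S − K·e^(−rT) = 480 − 400·0.9802 = 480 − 392.0800 = 87.9200
P = C − (C − P) = 117.14 − (87.9200) = 29.2200

$29.22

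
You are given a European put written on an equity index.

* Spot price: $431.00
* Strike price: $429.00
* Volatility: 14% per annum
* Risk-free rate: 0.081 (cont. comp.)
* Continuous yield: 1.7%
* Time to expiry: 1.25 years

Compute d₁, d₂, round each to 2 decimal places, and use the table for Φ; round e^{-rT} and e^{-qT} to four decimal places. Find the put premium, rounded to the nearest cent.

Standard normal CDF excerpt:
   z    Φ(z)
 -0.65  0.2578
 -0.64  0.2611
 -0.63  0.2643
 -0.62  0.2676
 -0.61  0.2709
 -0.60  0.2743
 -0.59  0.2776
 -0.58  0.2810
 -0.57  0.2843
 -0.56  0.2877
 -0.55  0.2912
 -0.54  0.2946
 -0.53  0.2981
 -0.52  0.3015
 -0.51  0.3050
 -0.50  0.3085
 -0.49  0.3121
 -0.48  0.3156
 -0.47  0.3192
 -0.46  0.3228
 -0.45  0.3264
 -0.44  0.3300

$12.23

σ√T = 0.14·√1.25 = 0.1565
d₁ = [ln(431/429) + (0.081 − 0.017 + 0.14²/2)·1.25] / 0.1565 = [0.0047 + 0.0922] / 0.1565 = 0.6191 which rounds to 0.62
d₂ = d₁ − σ√T = 0.6191 − 0.1565 = 0.4626 which rounds to 0.46
e^(−qT) = e^(−0.017·1.25) = 0.9790;  e^(−rT) = e^(−0.081·1.25) = 0.9037
N(−d₂) = N(-0.46) = 0.3228;  N(−d₁) = N(-0.62) = 0.2676
P = 429·0.9037·0.3228 − 431·0.9790·0.2676 = 125.1455 − 112.9136 = 12.2319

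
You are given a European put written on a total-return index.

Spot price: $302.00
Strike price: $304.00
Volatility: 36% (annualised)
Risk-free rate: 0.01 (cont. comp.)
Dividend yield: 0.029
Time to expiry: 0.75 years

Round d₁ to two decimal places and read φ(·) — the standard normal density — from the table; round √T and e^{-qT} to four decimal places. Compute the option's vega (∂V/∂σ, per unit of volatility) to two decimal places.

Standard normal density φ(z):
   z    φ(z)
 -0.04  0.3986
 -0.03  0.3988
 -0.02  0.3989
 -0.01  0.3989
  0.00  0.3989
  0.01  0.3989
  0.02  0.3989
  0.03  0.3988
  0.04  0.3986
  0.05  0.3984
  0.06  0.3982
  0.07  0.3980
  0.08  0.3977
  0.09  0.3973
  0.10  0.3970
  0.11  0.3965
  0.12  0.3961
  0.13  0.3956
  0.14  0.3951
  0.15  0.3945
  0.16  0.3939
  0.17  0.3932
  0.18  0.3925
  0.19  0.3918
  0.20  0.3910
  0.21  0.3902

101.67

T = 0.75;  σ√T = 0.3118
d₁ = [ln(302/304) + (0.01 − 0.029 + ½·0.36²)·0.75] / (σ√T) = (-0.0066 + 0.0343) / 0.3118 = 0.0890 → 0.09
√T = √0.75 = 0.8660
φ(d₁) = φ(0.09) = 0.3973
exp(−qT) = exp(−0.029·0.75) = 0.9785
vega = S·exp(−qT)·φ(d₁)·√T = 302·0.9785·0.3973·0.8660 = 101.6727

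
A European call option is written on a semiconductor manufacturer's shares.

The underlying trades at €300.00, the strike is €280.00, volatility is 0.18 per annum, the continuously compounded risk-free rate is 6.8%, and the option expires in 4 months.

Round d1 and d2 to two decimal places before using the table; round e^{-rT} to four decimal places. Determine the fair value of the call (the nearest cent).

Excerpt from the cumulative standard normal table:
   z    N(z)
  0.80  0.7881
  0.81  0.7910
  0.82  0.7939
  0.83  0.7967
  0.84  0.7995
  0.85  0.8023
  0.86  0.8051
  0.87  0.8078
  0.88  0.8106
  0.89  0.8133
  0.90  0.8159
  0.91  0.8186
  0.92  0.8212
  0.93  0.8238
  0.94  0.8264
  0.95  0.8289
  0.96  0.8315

€29.06

σ√T = 0.18 × 0.5774 = 0.1039
d₁ = [ln(300/280) + (0.068 + ½·0.18²)·0.3333] / (σ√T) = (0.0690 + 0.0281) / 0.1039 = 0.9340 → 0.93
d₂ = 0.9340 − 0.1039 = 0.8300 → 0.83
exp(−rT) = exp(−0.068·0.3333) = 0.9776
N(d₁) = N(0.93) = 0.8238;  N(d₂) = N(0.83) = 0.7967
C = 300·0.8238 − 280·0.9776·0.7967 = 247.1400 − 218.0791 = 29.0609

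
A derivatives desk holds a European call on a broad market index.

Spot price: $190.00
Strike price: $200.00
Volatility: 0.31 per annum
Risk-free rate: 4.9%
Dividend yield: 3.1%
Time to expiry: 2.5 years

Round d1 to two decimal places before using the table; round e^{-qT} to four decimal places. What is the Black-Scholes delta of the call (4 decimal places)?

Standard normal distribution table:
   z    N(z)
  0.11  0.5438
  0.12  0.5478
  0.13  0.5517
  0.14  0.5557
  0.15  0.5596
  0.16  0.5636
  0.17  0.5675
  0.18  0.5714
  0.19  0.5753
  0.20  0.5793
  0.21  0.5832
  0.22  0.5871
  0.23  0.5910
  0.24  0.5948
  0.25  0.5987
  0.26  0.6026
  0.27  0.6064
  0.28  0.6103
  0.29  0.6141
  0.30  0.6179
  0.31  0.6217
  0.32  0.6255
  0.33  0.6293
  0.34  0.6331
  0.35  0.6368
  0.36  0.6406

0.5469

σ√T = 0.31·√2.5 = 0.4902
d₁ = [ln(190/200) + (0.049 − 0.031 + 0.31²/2)·2.5] / 0.4902 = [-0.0513 + 0.1651] / 0.4902 = 0.2322 which rounds to 0.23
N(d₁) = N(0.23) = 0.5910
Δ_call = e^(−qT)·N(d₁) = 0.9254·0.5910 = 0.5469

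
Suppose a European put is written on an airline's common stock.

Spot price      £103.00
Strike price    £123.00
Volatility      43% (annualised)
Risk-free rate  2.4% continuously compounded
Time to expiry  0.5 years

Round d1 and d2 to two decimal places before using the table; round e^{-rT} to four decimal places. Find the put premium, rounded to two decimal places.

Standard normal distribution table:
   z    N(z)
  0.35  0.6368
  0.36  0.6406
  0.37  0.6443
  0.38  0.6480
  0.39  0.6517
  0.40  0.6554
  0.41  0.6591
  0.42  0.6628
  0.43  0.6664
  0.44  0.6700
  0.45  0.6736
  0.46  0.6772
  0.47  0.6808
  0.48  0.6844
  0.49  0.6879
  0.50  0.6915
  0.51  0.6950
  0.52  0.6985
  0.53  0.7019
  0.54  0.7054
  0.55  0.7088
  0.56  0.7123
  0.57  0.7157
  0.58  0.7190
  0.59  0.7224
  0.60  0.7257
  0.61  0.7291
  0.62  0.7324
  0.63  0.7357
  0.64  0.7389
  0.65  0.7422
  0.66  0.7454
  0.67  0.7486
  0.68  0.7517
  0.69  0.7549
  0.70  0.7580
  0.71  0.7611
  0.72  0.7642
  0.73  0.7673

£25.00

σ√T = 0.43 × 0.7071 = 0.3041
d₁ = [ln(103/123) + (0.024 + 0.43²/2)·0.5] / 0.3041 = [-0.1775 + 0.0582] / 0.3041 = -0.3921 ⇒ -0.39
d₂ = d₁ − σ√T = -0.3921 − 0.3041 = -0.6962 ⇒ -0.70
e^(−rT) = e^(−0.024·0.5) = 0.9881
N(−d₂) = N(0.70) = 0.7580;  N(−d₁) = N(0.39) = 0.6517
P = 123·0.9881·0.7580 − 103·0.6517 = 92.1245 − 67.1251 = 24.9994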